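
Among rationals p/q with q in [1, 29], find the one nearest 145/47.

37/12

Expand x = 145/47 as a continued fraction with the Euclidean algorithm:
  145 = 3*47 + 4, so a_0 = 3.
  47 = 11*4 + 3, so a_1 = 11.
  4 = 1*3 + 1, so a_2 = 1.
  3 = 3*1 + 0, so a_3 = 3.
so x = [3; 11, 1, 3].
Convergents (p_i = a_i*p_{i-1} + p_{i-2}, q_i = a_i*q_{i-1} + q_{i-2} with p_{-2}=0, p_{-1}=1, q_{-2}=1, q_{-1}=0), until the denominator exceeds 29:
  i=0: a_0=3, p_0 = 3*1 + 0 = 3, q_0 = 3*0 + 1 = 1.
  i=1: a_1=11, p_1 = 11*3 + 1 = 34, q_1 = 11*1 + 0 = 11.
  i=2: a_2=1, p_2 = 1*34 + 3 = 37, q_2 = 1*11 + 1 = 12.
  i=3: a_3=3, p_3 = 3*37 + 34 = 145, q_3 = 3*12 + 11 = 47.
q_3 = 47 > 29, so the last convergent with denominator <= 29 is p_2/q_2 = 37/12.
The closest fraction with denominator <= 29 is either p_2/q_2 or the intermediate fraction (k*p_2 + p_1)/(k*q_2 + q_1) with the largest k >= 1 whose denominator stays <= 29; these approach x as k grows, and every other convergent or intermediate fraction in range is farther away.
Largest k: floor((29 - q_1)/q_2) = floor((29 - 11)/12) = 1.
That gives (1*37 + 34)/(1*12 + 11) = 71/23.
Compare the errors: |x - 37/12| = |145*12 - 37*47|/(47*12) = 1/564, and |x - 71/23| = |145*23 - 71*47|/(47*23) = 2/1081.
Cross-multiplying, 1*1081 = 1081 < 1128 = 2*564, so 1/564 is smaller: the convergent 37/12 is closer to x than 71/23.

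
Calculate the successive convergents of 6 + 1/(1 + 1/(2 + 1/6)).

Using the convergent recurrence p_i = a_i*p_{i-1} + p_{i-2}, q_i = a_i*q_{i-1} + q_{i-2} with p_{-2}=0, p_{-1}=1, q_{-2}=1, q_{-1}=0:
  i=0: a_0=6, p_0 = 6*1 + 0 = 6, q_0 = 6*0 + 1 = 1.
  i=1: a_1=1, p_1 = 1*6 + 1 = 7, q_1 = 1*1 + 0 = 1.
  i=2: a_2=2, p_2 = 2*7 + 6 = 20, q_2 = 2*1 + 1 = 3.
  i=3: a_3=6, p_3 = 6*20 + 7 = 127, q_3 = 6*3 + 1 = 19.

6/1, 7/1, 20/3, 127/19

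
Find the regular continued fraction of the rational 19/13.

[1; 2, 6]

Run the Euclidean algorithm on 19 and 13; the successive quotients are the partial quotients a_0, a_1, ... (each step inverts the fractional part left over by the previous one):
  19 = 1*13 + 6, so a_0 = 1.
  13 = 2*6 + 1, so a_1 = 2.
  6 = 6*1 + 0, so a_2 = 6.
The remainder reaches 0 after 3 divisions, so the expansion has 3 partial quotients, read off in order.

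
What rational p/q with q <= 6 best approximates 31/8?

Expand x = 31/8 as a continued fraction with the Euclidean algorithm:
  31 = 3*8 + 7, so a_0 = 3.
  8 = 1*7 + 1, so a_1 = 1.
  7 = 7*1 + 0, so a_2 = 7.
so x = [3; 1, 7].
Convergents (p_i = a_i*p_{i-1} + p_{i-2}, q_i = a_i*q_{i-1} + q_{i-2} with p_{-2}=0, p_{-1}=1, q_{-2}=1, q_{-1}=0), until the denominator exceeds 6:
  i=0: a_0=3, p_0 = 3*1 + 0 = 3, q_0 = 3*0 + 1 = 1.
  i=1: a_1=1, p_1 = 1*3 + 1 = 4, q_1 = 1*1 + 0 = 1.
  i=2: a_2=7, p_2 = 7*4 + 3 = 31, q_2 = 7*1 + 1 = 8.
q_2 = 8 > 6, so the last convergent with denominator <= 6 is p_1/q_1 = 4/1.
The closest fraction with denominator <= 6 is either p_1/q_1 or the intermediate fraction (k*p_1 + p_0)/(k*q_1 + q_0) with the largest k >= 1 whose denominator stays <= 6; these approach x as k grows, and every other convergent or intermediate fraction in range is farther away.
Largest k: floor((6 - q_0)/q_1) = floor((6 - 1)/1) = 5.
That gives (5*4 + 3)/(5*1 + 1) = 23/6.
Compare the errors: |x - 4/1| = |31*1 - 4*8|/(8*1) = 1/8, and |x - 23/6| = |31*6 - 23*8|/(8*6) = 2/48.
Cross-multiplying, 2*8 = 16 < 48 = 1*48, so 2/48 is smaller: the intermediate fraction 23/6 is closer to x than 4/1.

23/6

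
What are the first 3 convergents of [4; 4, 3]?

Using the convergent recurrence p_i = a_i*p_{i-1} + p_{i-2}, q_i = a_i*q_{i-1} + q_{i-2} with p_{-2}=0, p_{-1}=1, q_{-2}=1, q_{-1}=0:
  i=0: a_0=4, p_0 = 4*1 + 0 = 4, q_0 = 4*0 + 1 = 1.
  i=1: a_1=4, p_1 = 4*4 + 1 = 17, q_1 = 4*1 + 0 = 4.
  i=2: a_2=3, p_2 = 3*17 + 4 = 55, q_2 = 3*4 + 1 = 13.

4/1, 17/4, 55/13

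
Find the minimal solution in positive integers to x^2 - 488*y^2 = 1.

First expand sqrt(488) as a continued fraction. With x_i = (sqrt(488) + m_i)/d_i and (m_0, d_0) = (0, 1): a_0 = floor(sqrt(488)) = 22, since 22^2 = 484 <= 488 < 529 = 23^2.
Iterate m_{i+1} = d_i*a_i - m_i, d_{i+1} = (488 - m_{i+1}^2)/d_i, a_{i+1} = floor((a_0 + m_{i+1})/d_{i+1}):
  m_1 = 1*22 - 0 = 22, d_1 = (488 - 22^2)/1 = 4/1 = 4, a_1 = floor((22 + 22)/4) = 11.
  m_2 = 4*11 - 22 = 22, d_2 = (488 - 22^2)/4 = 4/4 = 1, a_2 = floor((22 + 22)/1) = 44.
  m_3 = 1*44 - 22 = 22, d_3 = (488 - 22^2)/1 = 4/1 = 4: (m_3, d_3) = (m_1, d_1) = (22, 4), so from here the quotients repeat a_1, a_2; the period length is 2.
So sqrt(488) = [22; (11, 44)] with period length k = 2.
k is even, so the fundamental solution of x^2 - 488y^2 = 1 is (p_{k-1}, q_{k-1}) = (p_1, q_1); compute convergents through index 1.
Convergents (p_i = a_i*p_{i-1} + p_{i-2}, q_i = a_i*q_{i-1} + q_{i-2} with p_{-2}=0, p_{-1}=1, q_{-2}=1, q_{-1}=0):
  i=0: a_0=22, p_0 = 22*1 + 0 = 22, q_0 = 22*0 + 1 = 1.
  i=1: a_1=11, p_1 = 11*22 + 1 = 243, q_1 = 11*1 + 0 = 11.
Check: 243^2 - 488*11^2 = 59049 - 59048 = 1, so (x, y) = (243, 11) solves the equation, and by the theorem it is the least positive solution.

(x, y) = (243, 11)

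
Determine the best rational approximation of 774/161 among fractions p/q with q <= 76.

125/26

Expand x = 774/161 as a continued fraction with the Euclidean algorithm:
  774 = 4*161 + 130, so a_0 = 4.
  161 = 1*130 + 31, so a_1 = 1.
  130 = 4*31 + 6, so a_2 = 4.
  31 = 5*6 + 1, so a_3 = 5.
  6 = 6*1 + 0, so a_4 = 6.
so x = [4; 1, 4, 5, 6].
Convergents (p_i = a_i*p_{i-1} + p_{i-2}, q_i = a_i*q_{i-1} + q_{i-2} with p_{-2}=0, p_{-1}=1, q_{-2}=1, q_{-1}=0), until the denominator exceeds 76:
  i=0: a_0=4, p_0 = 4*1 + 0 = 4, q_0 = 4*0 + 1 = 1.
  i=1: a_1=1, p_1 = 1*4 + 1 = 5, q_1 = 1*1 + 0 = 1.
  i=2: a_2=4, p_2 = 4*5 + 4 = 24, q_2 = 4*1 + 1 = 5.
  i=3: a_3=5, p_3 = 5*24 + 5 = 125, q_3 = 5*5 + 1 = 26.
  i=4: a_4=6, p_4 = 6*125 + 24 = 774, q_4 = 6*26 + 5 = 161.
q_4 = 161 > 76, so the last convergent with denominator <= 76 is p_3/q_3 = 125/26.
The closest fraction with denominator <= 76 is either p_3/q_3 or the intermediate fraction (k*p_3 + p_2)/(k*q_3 + q_2) with the largest k >= 1 whose denominator stays <= 76; these approach x as k grows, and every other convergent or intermediate fraction in range is farther away.
Largest k: floor((76 - q_2)/q_3) = floor((76 - 5)/26) = 2.
That gives (2*125 + 24)/(2*26 + 5) = 274/57.
Compare the errors: |x - 125/26| = |774*26 - 125*161|/(161*26) = 1/4186, and |x - 274/57| = |774*57 - 274*161|/(161*57) = 4/9177.
Cross-multiplying, 1*9177 = 9177 < 16744 = 4*4186, so 1/4186 is smaller: the convergent 125/26 is closer to x than 274/57.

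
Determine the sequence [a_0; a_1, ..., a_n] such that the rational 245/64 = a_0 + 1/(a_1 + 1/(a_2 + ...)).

[3; 1, 4, 1, 4, 2]

Run the Euclidean algorithm on 245 and 64; the successive quotients are the partial quotients a_0, a_1, ... (each step inverts the fractional part left over by the previous one):
  245 = 3*64 + 53, so a_0 = 3.
  64 = 1*53 + 11, so a_1 = 1.
  53 = 4*11 + 9, so a_2 = 4.
  11 = 1*9 + 2, so a_3 = 1.
  9 = 4*2 + 1, so a_4 = 4.
  2 = 2*1 + 0, so a_5 = 2.
The remainder reaches 0 after 6 divisions, so the expansion has 6 partial quotients, read off in order.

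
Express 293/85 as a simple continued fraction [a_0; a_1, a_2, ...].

[3; 2, 4, 4, 2]

Run the Euclidean algorithm on 293 and 85; the successive quotients are the partial quotients a_0, a_1, ... (each step inverts the fractional part left over by the previous one):
  293 = 3*85 + 38, so a_0 = 3.
  85 = 2*38 + 9, so a_1 = 2.
  38 = 4*9 + 2, so a_2 = 4.
  9 = 4*2 + 1, so a_3 = 4.
  2 = 2*1 + 0, so a_4 = 2.
The remainder reaches 0 after 5 divisions, so the expansion has 5 partial quotients, read off in order.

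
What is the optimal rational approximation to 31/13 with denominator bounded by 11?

Expand x = 31/13 as a continued fraction with the Euclidean algorithm:
  31 = 2*13 + 5, so a_0 = 2.
  13 = 2*5 + 3, so a_1 = 2.
  5 = 1*3 + 2, so a_2 = 1.
  3 = 1*2 + 1, so a_3 = 1.
  2 = 2*1 + 0, so a_4 = 2.
so x = [2; 2, 1, 1, 2].
Convergents (p_i = a_i*p_{i-1} + p_{i-2}, q_i = a_i*q_{i-1} + q_{i-2} with p_{-2}=0, p_{-1}=1, q_{-2}=1, q_{-1}=0), until the denominator exceeds 11:
  i=0: a_0=2, p_0 = 2*1 + 0 = 2, q_0 = 2*0 + 1 = 1.
  i=1: a_1=2, p_1 = 2*2 + 1 = 5, q_1 = 2*1 + 0 = 2.
  i=2: a_2=1, p_2 = 1*5 + 2 = 7, q_2 = 1*2 + 1 = 3.
  i=3: a_3=1, p_3 = 1*7 + 5 = 12, q_3 = 1*3 + 2 = 5.
  i=4: a_4=2, p_4 = 2*12 + 7 = 31, q_4 = 2*5 + 3 = 13.
q_4 = 13 > 11, so the last convergent with denominator <= 11 is p_3/q_3 = 12/5.
The closest fraction with denominator <= 11 is either p_3/q_3 or the intermediate fraction (k*p_3 + p_2)/(k*q_3 + q_2) with the largest k >= 1 whose denominator stays <= 11; these approach x as k grows, and every other convergent or intermediate fraction in range is farther away.
Largest k: floor((11 - q_2)/q_3) = floor((11 - 3)/5) = 1.
That gives (1*12 + 7)/(1*5 + 3) = 19/8.
Compare the errors: |x - 12/5| = |31*5 - 12*13|/(13*5) = 1/65, and |x - 19/8| = |31*8 - 19*13|/(13*8) = 1/104.
Cross-multiplying, 1*65 = 65 < 104 = 1*104, so 1/104 is smaller: the intermediate fraction 19/8 is closer to x than 12/5.

19/8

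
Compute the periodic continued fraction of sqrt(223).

Write x_i = (sqrt(223) + m_i)/d_i with (m_0, d_0) = (0, 1). a_0 = floor(sqrt(223)) = 14, since 14^2 = 196 <= 223 < 225 = 15^2.
Iterate m_{i+1} = d_i*a_i - m_i, d_{i+1} = (223 - m_{i+1}^2)/d_i, a_{i+1} = floor((a_0 + m_{i+1})/d_{i+1}):
  m_1 = 1*14 - 0 = 14, d_1 = (223 - 14^2)/1 = 27/1 = 27, a_1 = floor((14 + 14)/27) = 1.
  m_2 = 27*1 - 14 = 13, d_2 = (223 - 13^2)/27 = 54/27 = 2, a_2 = floor((14 + 13)/2) = 13.
  m_3 = 2*13 - 13 = 13, d_3 = (223 - 13^2)/2 = 54/2 = 27, a_3 = floor((14 + 13)/27) = 1.
  m_4 = 27*1 - 13 = 14, d_4 = (223 - 14^2)/27 = 27/27 = 1, a_4 = floor((14 + 14)/1) = 28.
  m_5 = 1*28 - 14 = 14, d_5 = (223 - 14^2)/1 = 27/1 = 27: (m_5, d_5) = (m_1, d_1) = (14, 27), so from here the quotients repeat a_1, ..., a_4; the period length is 4.
Hence the expansion of sqrt(223) is a_0 = 14 followed by the repeating block 1, 13, 1, 28 (period 4).

[14; (1, 13, 1, 28)]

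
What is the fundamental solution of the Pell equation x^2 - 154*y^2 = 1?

(x, y) = (21295, 1716)

First expand sqrt(154) as a continued fraction. With x_i = (sqrt(154) + m_i)/d_i and (m_0, d_0) = (0, 1): a_0 = floor(sqrt(154)) = 12, since 12^2 = 144 <= 154 < 169 = 13^2.
Iterate m_{i+1} = d_i*a_i - m_i, d_{i+1} = (154 - m_{i+1}^2)/d_i, a_{i+1} = floor((a_0 + m_{i+1})/d_{i+1}):
  m_1 = 1*12 - 0 = 12, d_1 = (154 - 12^2)/1 = 10/1 = 10, a_1 = floor((12 + 12)/10) = 2.
  m_2 = 10*2 - 12 = 8, d_2 = (154 - 8^2)/10 = 90/10 = 9, a_2 = floor((12 + 8)/9) = 2.
  m_3 = 9*2 - 8 = 10, d_3 = (154 - 10^2)/9 = 54/9 = 6, a_3 = floor((12 + 10)/6) = 3.
  m_4 = 6*3 - 10 = 8, d_4 = (154 - 8^2)/6 = 90/6 = 15, a_4 = floor((12 + 8)/15) = 1.
  m_5 = 15*1 - 8 = 7, d_5 = (154 - 7^2)/15 = 105/15 = 7, a_5 = floor((12 + 7)/7) = 2.
  m_6 = 7*2 - 7 = 7, d_6 = (154 - 7^2)/7 = 105/7 = 15, a_6 = floor((12 + 7)/15) = 1.
  m_7 = 15*1 - 7 = 8, d_7 = (154 - 8^2)/15 = 90/15 = 6, a_7 = floor((12 + 8)/6) = 3.
  m_8 = 6*3 - 8 = 10, d_8 = (154 - 10^2)/6 = 54/6 = 9, a_8 = floor((12 + 10)/9) = 2.
  m_9 = 9*2 - 10 = 8, d_9 = (154 - 8^2)/9 = 90/9 = 10, a_9 = floor((12 + 8)/10) = 2.
  m_10 = 10*2 - 8 = 12, d_10 = (154 - 12^2)/10 = 10/10 = 1, a_10 = floor((12 + 12)/1) = 24.
  m_11 = 1*24 - 12 = 12, d_11 = (154 - 12^2)/1 = 10/1 = 10: (m_11, d_11) = (m_1, d_1) = (12, 10), so from here the quotients repeat a_1, ..., a_10; the period length is 10.
So sqrt(154) = [12; (2, 2, 3, 1, 2, 1, 3, 2, 2, 24)] with period length k = 10.
k is even, so the fundamental solution of x^2 - 154y^2 = 1 is (p_{k-1}, q_{k-1}) = (p_9, q_9); compute convergents through index 9.
Convergents (p_i = a_i*p_{i-1} + p_{i-2}, q_i = a_i*q_{i-1} + q_{i-2} with p_{-2}=0, p_{-1}=1, q_{-2}=1, q_{-1}=0):
  i=0: a_0=12, p_0 = 12*1 + 0 = 12, q_0 = 12*0 + 1 = 1.
  i=1: a_1=2, p_1 = 2*12 + 1 = 25, q_1 = 2*1 + 0 = 2.
  i=2: a_2=2, p_2 = 2*25 + 12 = 62, q_2 = 2*2 + 1 = 5.
  i=3: a_3=3, p_3 = 3*62 + 25 = 211, q_3 = 3*5 + 2 = 17.
  i=4: a_4=1, p_4 = 1*211 + 62 = 273, q_4 = 1*17 + 5 = 22.
  i=5: a_5=2, p_5 = 2*273 + 211 = 757, q_5 = 2*22 + 17 = 61.
  i=6: a_6=1, p_6 = 1*757 + 273 = 1030, q_6 = 1*61 + 22 = 83.
  i=7: a_7=3, p_7 = 3*1030 + 757 = 3847, q_7 = 3*83 + 61 = 310.
  i=8: a_8=2, p_8 = 2*3847 + 1030 = 8724, q_8 = 2*310 + 83 = 703.
  i=9: a_9=2, p_9 = 2*8724 + 3847 = 21295, q_9 = 2*703 + 310 = 1716.
Check: 21295^2 - 154*1716^2 = 453477025 - 453477024 = 1, so (x, y) = (21295, 1716) solves the equation, and by the theorem it is the least positive solution.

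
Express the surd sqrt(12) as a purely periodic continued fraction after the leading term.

[3; (2, 6)]

Write x_i = (sqrt(12) + m_i)/d_i with (m_0, d_0) = (0, 1). a_0 = floor(sqrt(12)) = 3, since 3^2 = 9 <= 12 < 16 = 4^2.
Iterate m_{i+1} = d_i*a_i - m_i, d_{i+1} = (12 - m_{i+1}^2)/d_i, a_{i+1} = floor((a_0 + m_{i+1})/d_{i+1}):
  m_1 = 1*3 - 0 = 3, d_1 = (12 - 3^2)/1 = 3/1 = 3, a_1 = floor((3 + 3)/3) = 2.
  m_2 = 3*2 - 3 = 3, d_2 = (12 - 3^2)/3 = 3/3 = 1, a_2 = floor((3 + 3)/1) = 6.
  m_3 = 1*6 - 3 = 3, d_3 = (12 - 3^2)/1 = 3/1 = 3: (m_3, d_3) = (m_1, d_1) = (3, 3), so from here the quotients repeat a_1, a_2; the period length is 2.
Hence the expansion of sqrt(12) is a_0 = 3 followed by the repeating block 2, 6 (period 2).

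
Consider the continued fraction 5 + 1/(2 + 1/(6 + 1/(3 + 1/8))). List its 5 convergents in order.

Using the convergent recurrence p_i = a_i*p_{i-1} + p_{i-2}, q_i = a_i*q_{i-1} + q_{i-2} with p_{-2}=0, p_{-1}=1, q_{-2}=1, q_{-1}=0:
  i=0: a_0=5, p_0 = 5*1 + 0 = 5, q_0 = 5*0 + 1 = 1.
  i=1: a_1=2, p_1 = 2*5 + 1 = 11, q_1 = 2*1 + 0 = 2.
  i=2: a_2=6, p_2 = 6*11 + 5 = 71, q_2 = 6*2 + 1 = 13.
  i=3: a_3=3, p_3 = 3*71 + 11 = 224, q_3 = 3*13 + 2 = 41.
  i=4: a_4=8, p_4 = 8*224 + 71 = 1863, q_4 = 8*41 + 13 = 341.

5/1, 11/2, 71/13, 224/41, 1863/341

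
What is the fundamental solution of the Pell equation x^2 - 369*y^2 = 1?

First expand sqrt(369) as a continued fraction. With x_i = (sqrt(369) + m_i)/d_i and (m_0, d_0) = (0, 1): a_0 = floor(sqrt(369)) = 19, since 19^2 = 361 <= 369 < 400 = 20^2.
Iterate m_{i+1} = d_i*a_i - m_i, d_{i+1} = (369 - m_{i+1}^2)/d_i, a_{i+1} = floor((a_0 + m_{i+1})/d_{i+1}):
  m_1 = 1*19 - 0 = 19, d_1 = (369 - 19^2)/1 = 8/1 = 8, a_1 = floor((19 + 19)/8) = 4.
  m_2 = 8*4 - 19 = 13, d_2 = (369 - 13^2)/8 = 200/8 = 25, a_2 = floor((19 + 13)/25) = 1.
  m_3 = 25*1 - 13 = 12, d_3 = (369 - 12^2)/25 = 225/25 = 9, a_3 = floor((19 + 12)/9) = 3.
  m_4 = 9*3 - 12 = 15, d_4 = (369 - 15^2)/9 = 144/9 = 16, a_4 = floor((19 + 15)/16) = 2.
  m_5 = 16*2 - 15 = 17, d_5 = (369 - 17^2)/16 = 80/16 = 5, a_5 = floor((19 + 17)/5) = 7.
  m_6 = 5*7 - 17 = 18, d_6 = (369 - 18^2)/5 = 45/5 = 9, a_6 = floor((19 + 18)/9) = 4.
  m_7 = 9*4 - 18 = 18, d_7 = (369 - 18^2)/9 = 45/9 = 5, a_7 = floor((19 + 18)/5) = 7.
  m_8 = 5*7 - 18 = 17, d_8 = (369 - 17^2)/5 = 80/5 = 16, a_8 = floor((19 + 17)/16) = 2.
  m_9 = 16*2 - 17 = 15, d_9 = (369 - 15^2)/16 = 144/16 = 9, a_9 = floor((19 + 15)/9) = 3.
  m_10 = 9*3 - 15 = 12, d_10 = (369 - 12^2)/9 = 225/9 = 25, a_10 = floor((19 + 12)/25) = 1.
  m_11 = 25*1 - 12 = 13, d_11 = (369 - 13^2)/25 = 200/25 = 8, a_11 = floor((19 + 13)/8) = 4.
  m_12 = 8*4 - 13 = 19, d_12 = (369 - 19^2)/8 = 8/8 = 1, a_12 = floor((19 + 19)/1) = 38.
  m_13 = 1*38 - 19 = 19, d_13 = (369 - 19^2)/1 = 8/1 = 8: (m_13, d_13) = (m_1, d_1) = (19, 8), so from here the quotients repeat a_1, ..., a_12; the period length is 12.
So sqrt(369) = [19; (4, 1, 3, 2, 7, 4, 7, 2, 3, 1, 4, 38)] with period length k = 12.
k is even, so the fundamental solution of x^2 - 369y^2 = 1 is (p_{k-1}, q_{k-1}) = (p_11, q_11); compute convergents through index 11.
Convergents (p_i = a_i*p_{i-1} + p_{i-2}, q_i = a_i*q_{i-1} + q_{i-2} with p_{-2}=0, p_{-1}=1, q_{-2}=1, q_{-1}=0):
  i=0: a_0=19, p_0 = 19*1 + 0 = 19, q_0 = 19*0 + 1 = 1.
  i=1: a_1=4, p_1 = 4*19 + 1 = 77, q_1 = 4*1 + 0 = 4.
  i=2: a_2=1, p_2 = 1*77 + 19 = 96, q_2 = 1*4 + 1 = 5.
  i=3: a_3=3, p_3 = 3*96 + 77 = 365, q_3 = 3*5 + 4 = 19.
  i=4: a_4=2, p_4 = 2*365 + 96 = 826, q_4 = 2*19 + 5 = 43.
  i=5: a_5=7, p_5 = 7*826 + 365 = 6147, q_5 = 7*43 + 19 = 320.
  i=6: a_6=4, p_6 = 4*6147 + 826 = 25414, q_6 = 4*320 + 43 = 1323.
  i=7: a_7=7, p_7 = 7*25414 + 6147 = 184045, q_7 = 7*1323 + 320 = 9581.
  i=8: a_8=2, p_8 = 2*184045 + 25414 = 393504, q_8 = 2*9581 + 1323 = 20485.
  i=9: a_9=3, p_9 = 3*393504 + 184045 = 1364557, q_9 = 3*20485 + 9581 = 71036.
  i=10: a_10=1, p_10 = 1*1364557 + 393504 = 1758061, q_10 = 1*71036 + 20485 = 91521.
  i=11: a_11=4, p_11 = 4*1758061 + 1364557 = 8396801, q_11 = 4*91521 + 71036 = 437120.
Check: 8396801^2 - 369*437120^2 = 70506267033601 - 70506267033600 = 1, so (x, y) = (8396801, 437120) solves the equation, and by the theorem it is the least positive solution.

(x, y) = (8396801, 437120)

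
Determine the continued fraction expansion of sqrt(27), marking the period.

[5; (5, 10)]

Write x_i = (sqrt(27) + m_i)/d_i with (m_0, d_0) = (0, 1). a_0 = floor(sqrt(27)) = 5, since 5^2 = 25 <= 27 < 36 = 6^2.
Iterate m_{i+1} = d_i*a_i - m_i, d_{i+1} = (27 - m_{i+1}^2)/d_i, a_{i+1} = floor((a_0 + m_{i+1})/d_{i+1}):
  m_1 = 1*5 - 0 = 5, d_1 = (27 - 5^2)/1 = 2/1 = 2, a_1 = floor((5 + 5)/2) = 5.
  m_2 = 2*5 - 5 = 5, d_2 = (27 - 5^2)/2 = 2/2 = 1, a_2 = floor((5 + 5)/1) = 10.
  m_3 = 1*10 - 5 = 5, d_3 = (27 - 5^2)/1 = 2/1 = 2: (m_3, d_3) = (m_1, d_1) = (5, 2), so from here the quotients repeat a_1, a_2; the period length is 2.
Hence the expansion of sqrt(27) is a_0 = 5 followed by the repeating block 5, 10 (period 2).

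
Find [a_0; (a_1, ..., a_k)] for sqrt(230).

Write x_i = (sqrt(230) + m_i)/d_i with (m_0, d_0) = (0, 1). a_0 = floor(sqrt(230)) = 15, since 15^2 = 225 <= 230 < 256 = 16^2.
Iterate m_{i+1} = d_i*a_i - m_i, d_{i+1} = (230 - m_{i+1}^2)/d_i, a_{i+1} = floor((a_0 + m_{i+1})/d_{i+1}):
  m_1 = 1*15 - 0 = 15, d_1 = (230 - 15^2)/1 = 5/1 = 5, a_1 = floor((15 + 15)/5) = 6.
  m_2 = 5*6 - 15 = 15, d_2 = (230 - 15^2)/5 = 5/5 = 1, a_2 = floor((15 + 15)/1) = 30.
  m_3 = 1*30 - 15 = 15, d_3 = (230 - 15^2)/1 = 5/1 = 5: (m_3, d_3) = (m_1, d_1) = (15, 5), so from here the quotients repeat a_1, a_2; the period length is 2.
Hence the expansion of sqrt(230) is a_0 = 15 followed by the repeating block 6, 30 (period 2).

[15; (6, 30)]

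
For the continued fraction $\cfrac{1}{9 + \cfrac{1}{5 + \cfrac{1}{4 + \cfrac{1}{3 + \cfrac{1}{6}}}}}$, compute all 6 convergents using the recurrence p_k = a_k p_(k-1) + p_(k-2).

Using the convergent recurrence p_i = a_i*p_{i-1} + p_{i-2}, q_i = a_i*q_{i-1} + q_{i-2} with p_{-2}=0, p_{-1}=1, q_{-2}=1, q_{-1}=0:
  i=0: a_0=0, p_0 = 0*1 + 0 = 0, q_0 = 0*0 + 1 = 1.
  i=1: a_1=9, p_1 = 9*0 + 1 = 1, q_1 = 9*1 + 0 = 9.
  i=2: a_2=5, p_2 = 5*1 + 0 = 5, q_2 = 5*9 + 1 = 46.
  i=3: a_3=4, p_3 = 4*5 + 1 = 21, q_3 = 4*46 + 9 = 193.
  i=4: a_4=3, p_4 = 3*21 + 5 = 68, q_4 = 3*193 + 46 = 625.
  i=5: a_5=6, p_5 = 6*68 + 21 = 429, q_5 = 6*625 + 193 = 3943.

0/1, 1/9, 5/46, 21/193, 68/625, 429/3943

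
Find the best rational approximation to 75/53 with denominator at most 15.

Expand x = 75/53 as a continued fraction with the Euclidean algorithm:
  75 = 1*53 + 22, so a_0 = 1.
  53 = 2*22 + 9, so a_1 = 2.
  22 = 2*9 + 4, so a_2 = 2.
  9 = 2*4 + 1, so a_3 = 2.
  4 = 4*1 + 0, so a_4 = 4.
so x = [1; 2, 2, 2, 4].
Convergents (p_i = a_i*p_{i-1} + p_{i-2}, q_i = a_i*q_{i-1} + q_{i-2} with p_{-2}=0, p_{-1}=1, q_{-2}=1, q_{-1}=0), until the denominator exceeds 15:
  i=0: a_0=1, p_0 = 1*1 + 0 = 1, q_0 = 1*0 + 1 = 1.
  i=1: a_1=2, p_1 = 2*1 + 1 = 3, q_1 = 2*1 + 0 = 2.
  i=2: a_2=2, p_2 = 2*3 + 1 = 7, q_2 = 2*2 + 1 = 5.
  i=3: a_3=2, p_3 = 2*7 + 3 = 17, q_3 = 2*5 + 2 = 12.
  i=4: a_4=4, p_4 = 4*17 + 7 = 75, q_4 = 4*12 + 5 = 53.
q_4 = 53 > 15, so the last convergent with denominator <= 15 is p_3/q_3 = 17/12.
The closest fraction with denominator <= 15 is either p_3/q_3 or the intermediate fraction (k*p_3 + p_2)/(k*q_3 + q_2) with the largest k >= 1 whose denominator stays <= 15; these approach x as k grows, and every other convergent or intermediate fraction in range is farther away.
Largest k: floor((15 - q_2)/q_3) = floor((15 - 5)/12) = 0.
Since k = 0, no intermediate fraction beyond p_3/q_3 has denominator <= 15, so the convergent 17/12 is the closest (its error is |75*12 - 17*53|/(53*12) = 1/636).

17/12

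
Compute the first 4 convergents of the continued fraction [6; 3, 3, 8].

6/1, 19/3, 63/10, 523/83

Using the convergent recurrence p_i = a_i*p_{i-1} + p_{i-2}, q_i = a_i*q_{i-1} + q_{i-2} with p_{-2}=0, p_{-1}=1, q_{-2}=1, q_{-1}=0:
  i=0: a_0=6, p_0 = 6*1 + 0 = 6, q_0 = 6*0 + 1 = 1.
  i=1: a_1=3, p_1 = 3*6 + 1 = 19, q_1 = 3*1 + 0 = 3.
  i=2: a_2=3, p_2 = 3*19 + 6 = 63, q_2 = 3*3 + 1 = 10.
  i=3: a_3=8, p_3 = 8*63 + 19 = 523, q_3 = 8*10 + 3 = 83.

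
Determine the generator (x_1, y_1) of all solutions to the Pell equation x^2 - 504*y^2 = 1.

First expand sqrt(504) as a continued fraction. With x_i = (sqrt(504) + m_i)/d_i and (m_0, d_0) = (0, 1): a_0 = floor(sqrt(504)) = 22, since 22^2 = 484 <= 504 < 529 = 23^2.
Iterate m_{i+1} = d_i*a_i - m_i, d_{i+1} = (504 - m_{i+1}^2)/d_i, a_{i+1} = floor((a_0 + m_{i+1})/d_{i+1}):
  m_1 = 1*22 - 0 = 22, d_1 = (504 - 22^2)/1 = 20/1 = 20, a_1 = floor((22 + 22)/20) = 2.
  m_2 = 20*2 - 22 = 18, d_2 = (504 - 18^2)/20 = 180/20 = 9, a_2 = floor((22 + 18)/9) = 4.
  m_3 = 9*4 - 18 = 18, d_3 = (504 - 18^2)/9 = 180/9 = 20, a_3 = floor((22 + 18)/20) = 2.
  m_4 = 20*2 - 18 = 22, d_4 = (504 - 22^2)/20 = 20/20 = 1, a_4 = floor((22 + 22)/1) = 44.
  m_5 = 1*44 - 22 = 22, d_5 = (504 - 22^2)/1 = 20/1 = 20: (m_5, d_5) = (m_1, d_1) = (22, 20), so from here the quotients repeat a_1, ..., a_4; the period length is 4.
So sqrt(504) = [22; (2, 4, 2, 44)] with period length k = 4.
k is even, so the fundamental solution of x^2 - 504y^2 = 1 is (p_{k-1}, q_{k-1}) = (p_3, q_3); compute convergents through index 3.
Convergents (p_i = a_i*p_{i-1} + p_{i-2}, q_i = a_i*q_{i-1} + q_{i-2} with p_{-2}=0, p_{-1}=1, q_{-2}=1, q_{-1}=0):
  i=0: a_0=22, p_0 = 22*1 + 0 = 22, q_0 = 22*0 + 1 = 1.
  i=1: a_1=2, p_1 = 2*22 + 1 = 45, q_1 = 2*1 + 0 = 2.
  i=2: a_2=4, p_2 = 4*45 + 22 = 202, q_2 = 4*2 + 1 = 9.
  i=3: a_3=2, p_3 = 2*202 + 45 = 449, q_3 = 2*9 + 2 = 20.
Check: 449^2 - 504*20^2 = 201601 - 201600 = 1, so (x, y) = (449, 20) solves the equation, and by the theorem it is the least positive solution.

(x, y) = (449, 20)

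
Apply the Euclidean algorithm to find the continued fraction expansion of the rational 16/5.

[3; 5]

Run the Euclidean algorithm on 16 and 5; the successive quotients are the partial quotients a_0, a_1, ... (each step inverts the fractional part left over by the previous one):
  16 = 3*5 + 1, so a_0 = 3.
  5 = 5*1 + 0, so a_1 = 5.
The remainder reaches 0 after 2 divisions, so the expansion has 2 partial quotients, read off in order.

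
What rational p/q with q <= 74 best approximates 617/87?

Expand x = 617/87 as a continued fraction with the Euclidean algorithm:
  617 = 7*87 + 8, so a_0 = 7.
  87 = 10*8 + 7, so a_1 = 10.
  8 = 1*7 + 1, so a_2 = 1.
  7 = 7*1 + 0, so a_3 = 7.
so x = [7; 10, 1, 7].
Convergents (p_i = a_i*p_{i-1} + p_{i-2}, q_i = a_i*q_{i-1} + q_{i-2} with p_{-2}=0, p_{-1}=1, q_{-2}=1, q_{-1}=0), until the denominator exceeds 74:
  i=0: a_0=7, p_0 = 7*1 + 0 = 7, q_0 = 7*0 + 1 = 1.
  i=1: a_1=10, p_1 = 10*7 + 1 = 71, q_1 = 10*1 + 0 = 10.
  i=2: a_2=1, p_2 = 1*71 + 7 = 78, q_2 = 1*10 + 1 = 11.
  i=3: a_3=7, p_3 = 7*78 + 71 = 617, q_3 = 7*11 + 10 = 87.
q_3 = 87 > 74, so the last convergent with denominator <= 74 is p_2/q_2 = 78/11.
The closest fraction with denominator <= 74 is either p_2/q_2 or the intermediate fraction (k*p_2 + p_1)/(k*q_2 + q_1) with the largest k >= 1 whose denominator stays <= 74; these approach x as k grows, and every other convergent or intermediate fraction in range is farther away.
Largest k: floor((74 - q_1)/q_2) = floor((74 - 10)/11) = 5.
That gives (5*78 + 71)/(5*11 + 10) = 461/65.
Compare the errors: |x - 78/11| = |617*11 - 78*87|/(87*11) = 1/957, and |x - 461/65| = |617*65 - 461*87|/(87*65) = 2/5655.
Cross-multiplying, 2*957 = 1914 < 5655 = 1*5655, so 2/5655 is smaller: the intermediate fraction 461/65 is closer to x than 78/11.

461/65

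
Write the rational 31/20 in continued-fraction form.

[1; 1, 1, 4, 2]

Run the Euclidean algorithm on 31 and 20; the successive quotients are the partial quotients a_0, a_1, ... (each step inverts the fractional part left over by the previous one):
  31 = 1*20 + 11, so a_0 = 1.
  20 = 1*11 + 9, so a_1 = 1.
  11 = 1*9 + 2, so a_2 = 1.
  9 = 4*2 + 1, so a_3 = 4.
  2 = 2*1 + 0, so a_4 = 2.
The remainder reaches 0 after 5 divisions, so the expansion has 5 partial quotients, read off in order.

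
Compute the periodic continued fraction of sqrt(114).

[10; (1, 2, 10, 2, 1, 20)]

Write x_i = (sqrt(114) + m_i)/d_i with (m_0, d_0) = (0, 1). a_0 = floor(sqrt(114)) = 10, since 10^2 = 100 <= 114 < 121 = 11^2.
Iterate m_{i+1} = d_i*a_i - m_i, d_{i+1} = (114 - m_{i+1}^2)/d_i, a_{i+1} = floor((a_0 + m_{i+1})/d_{i+1}):
  m_1 = 1*10 - 0 = 10, d_1 = (114 - 10^2)/1 = 14/1 = 14, a_1 = floor((10 + 10)/14) = 1.
  m_2 = 14*1 - 10 = 4, d_2 = (114 - 4^2)/14 = 98/14 = 7, a_2 = floor((10 + 4)/7) = 2.
  m_3 = 7*2 - 4 = 10, d_3 = (114 - 10^2)/7 = 14/7 = 2, a_3 = floor((10 + 10)/2) = 10.
  m_4 = 2*10 - 10 = 10, d_4 = (114 - 10^2)/2 = 14/2 = 7, a_4 = floor((10 + 10)/7) = 2.
  m_5 = 7*2 - 10 = 4, d_5 = (114 - 4^2)/7 = 98/7 = 14, a_5 = floor((10 + 4)/14) = 1.
  m_6 = 14*1 - 4 = 10, d_6 = (114 - 10^2)/14 = 14/14 = 1, a_6 = floor((10 + 10)/1) = 20.
  m_7 = 1*20 - 10 = 10, d_7 = (114 - 10^2)/1 = 14/1 = 14: (m_7, d_7) = (m_1, d_1) = (10, 14), so from here the quotients repeat a_1, ..., a_6; the period length is 6.
Hence the expansion of sqrt(114) is a_0 = 10 followed by the repeating block 1, 2, 10, 2, 1, 20 (period 6).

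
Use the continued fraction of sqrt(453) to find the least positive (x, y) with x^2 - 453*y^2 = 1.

First expand sqrt(453) as a continued fraction. With x_i = (sqrt(453) + m_i)/d_i and (m_0, d_0) = (0, 1): a_0 = floor(sqrt(453)) = 21, since 21^2 = 441 <= 453 < 484 = 22^2.
Iterate m_{i+1} = d_i*a_i - m_i, d_{i+1} = (453 - m_{i+1}^2)/d_i, a_{i+1} = floor((a_0 + m_{i+1})/d_{i+1}):
  m_1 = 1*21 - 0 = 21, d_1 = (453 - 21^2)/1 = 12/1 = 12, a_1 = floor((21 + 21)/12) = 3.
  m_2 = 12*3 - 21 = 15, d_2 = (453 - 15^2)/12 = 228/12 = 19, a_2 = floor((21 + 15)/19) = 1.
  m_3 = 19*1 - 15 = 4, d_3 = (453 - 4^2)/19 = 437/19 = 23, a_3 = floor((21 + 4)/23) = 1.
  m_4 = 23*1 - 4 = 19, d_4 = (453 - 19^2)/23 = 92/23 = 4, a_4 = floor((21 + 19)/4) = 10.
  m_5 = 4*10 - 19 = 21, d_5 = (453 - 21^2)/4 = 12/4 = 3, a_5 = floor((21 + 21)/3) = 14.
  m_6 = 3*14 - 21 = 21, d_6 = (453 - 21^2)/3 = 12/3 = 4, a_6 = floor((21 + 21)/4) = 10.
  m_7 = 4*10 - 21 = 19, d_7 = (453 - 19^2)/4 = 92/4 = 23, a_7 = floor((21 + 19)/23) = 1.
  m_8 = 23*1 - 19 = 4, d_8 = (453 - 4^2)/23 = 437/23 = 19, a_8 = floor((21 + 4)/19) = 1.
  m_9 = 19*1 - 4 = 15, d_9 = (453 - 15^2)/19 = 228/19 = 12, a_9 = floor((21 + 15)/12) = 3.
  m_10 = 12*3 - 15 = 21, d_10 = (453 - 21^2)/12 = 12/12 = 1, a_10 = floor((21 + 21)/1) = 42.
  m_11 = 1*42 - 21 = 21, d_11 = (453 - 21^2)/1 = 12/1 = 12: (m_11, d_11) = (m_1, d_1) = (21, 12), so from here the quotients repeat a_1, ..., a_10; the period length is 10.
So sqrt(453) = [21; (3, 1, 1, 10, 14, 10, 1, 1, 3, 42)] with period length k = 10.
k is even, so the fundamental solution of x^2 - 453y^2 = 1 is (p_{k-1}, q_{k-1}) = (p_9, q_9); compute convergents through index 9.
Convergents (p_i = a_i*p_{i-1} + p_{i-2}, q_i = a_i*q_{i-1} + q_{i-2} with p_{-2}=0, p_{-1}=1, q_{-2}=1, q_{-1}=0):
  i=0: a_0=21, p_0 = 21*1 + 0 = 21, q_0 = 21*0 + 1 = 1.
  i=1: a_1=3, p_1 = 3*21 + 1 = 64, q_1 = 3*1 + 0 = 3.
  i=2: a_2=1, p_2 = 1*64 + 21 = 85, q_2 = 1*3 + 1 = 4.
  i=3: a_3=1, p_3 = 1*85 + 64 = 149, q_3 = 1*4 + 3 = 7.
  i=4: a_4=10, p_4 = 10*149 + 85 = 1575, q_4 = 10*7 + 4 = 74.
  i=5: a_5=14, p_5 = 14*1575 + 149 = 22199, q_5 = 14*74 + 7 = 1043.
  i=6: a_6=10, p_6 = 10*22199 + 1575 = 223565, q_6 = 10*1043 + 74 = 10504.
  i=7: a_7=1, p_7 = 1*223565 + 22199 = 245764, q_7 = 1*10504 + 1043 = 11547.
  i=8: a_8=1, p_8 = 1*245764 + 223565 = 469329, q_8 = 1*11547 + 10504 = 22051.
  i=9: a_9=3, p_9 = 3*469329 + 245764 = 1653751, q_9 = 3*22051 + 11547 = 77700.
Check: 1653751^2 - 453*77700^2 = 2734892370001 - 2734892370000 = 1, so (x, y) = (1653751, 77700) solves the equation, and by the theorem it is the least positive solution.

(x, y) = (1653751, 77700)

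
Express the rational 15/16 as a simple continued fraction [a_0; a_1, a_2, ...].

Run the Euclidean algorithm on 15 and 16; the successive quotients are the partial quotients a_0, a_1, ... (each step inverts the fractional part left over by the previous one):
  15 = 0*16 + 15, so a_0 = 0.
  16 = 1*15 + 1, so a_1 = 1.
  15 = 15*1 + 0, so a_2 = 15.
The remainder reaches 0 after 3 divisions, so the expansion has 3 partial quotients, read off in order.

[0; 1, 15]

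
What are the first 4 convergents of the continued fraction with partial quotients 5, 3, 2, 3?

5/1, 16/3, 37/7, 127/24

Using the convergent recurrence p_i = a_i*p_{i-1} + p_{i-2}, q_i = a_i*q_{i-1} + q_{i-2} with p_{-2}=0, p_{-1}=1, q_{-2}=1, q_{-1}=0:
  i=0: a_0=5, p_0 = 5*1 + 0 = 5, q_0 = 5*0 + 1 = 1.
  i=1: a_1=3, p_1 = 3*5 + 1 = 16, q_1 = 3*1 + 0 = 3.
  i=2: a_2=2, p_2 = 2*16 + 5 = 37, q_2 = 2*3 + 1 = 7.
  i=3: a_3=3, p_3 = 3*37 + 16 = 127, q_3 = 3*7 + 3 = 24.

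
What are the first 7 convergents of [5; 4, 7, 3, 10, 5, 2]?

Using the convergent recurrence p_i = a_i*p_{i-1} + p_{i-2}, q_i = a_i*q_{i-1} + q_{i-2} with p_{-2}=0, p_{-1}=1, q_{-2}=1, q_{-1}=0:
  i=0: a_0=5, p_0 = 5*1 + 0 = 5, q_0 = 5*0 + 1 = 1.
  i=1: a_1=4, p_1 = 4*5 + 1 = 21, q_1 = 4*1 + 0 = 4.
  i=2: a_2=7, p_2 = 7*21 + 5 = 152, q_2 = 7*4 + 1 = 29.
  i=3: a_3=3, p_3 = 3*152 + 21 = 477, q_3 = 3*29 + 4 = 91.
  i=4: a_4=10, p_4 = 10*477 + 152 = 4922, q_4 = 10*91 + 29 = 939.
  i=5: a_5=5, p_5 = 5*4922 + 477 = 25087, q_5 = 5*939 + 91 = 4786.
  i=6: a_6=2, p_6 = 2*25087 + 4922 = 55096, q_6 = 2*4786 + 939 = 10511.

5/1, 21/4, 152/29, 477/91, 4922/939, 25087/4786, 55096/10511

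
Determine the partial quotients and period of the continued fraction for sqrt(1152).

[33; (1, 15, 1, 66)]

Write x_i = (sqrt(1152) + m_i)/d_i with (m_0, d_0) = (0, 1). a_0 = floor(sqrt(1152)) = 33, since 33^2 = 1089 <= 1152 < 1156 = 34^2.
Iterate m_{i+1} = d_i*a_i - m_i, d_{i+1} = (1152 - m_{i+1}^2)/d_i, a_{i+1} = floor((a_0 + m_{i+1})/d_{i+1}):
  m_1 = 1*33 - 0 = 33, d_1 = (1152 - 33^2)/1 = 63/1 = 63, a_1 = floor((33 + 33)/63) = 1.
  m_2 = 63*1 - 33 = 30, d_2 = (1152 - 30^2)/63 = 252/63 = 4, a_2 = floor((33 + 30)/4) = 15.
  m_3 = 4*15 - 30 = 30, d_3 = (1152 - 30^2)/4 = 252/4 = 63, a_3 = floor((33 + 30)/63) = 1.
  m_4 = 63*1 - 30 = 33, d_4 = (1152 - 33^2)/63 = 63/63 = 1, a_4 = floor((33 + 33)/1) = 66.
  m_5 = 1*66 - 33 = 33, d_5 = (1152 - 33^2)/1 = 63/1 = 63: (m_5, d_5) = (m_1, d_1) = (33, 63), so from here the quotients repeat a_1, ..., a_4; the period length is 4.
Hence the expansion of sqrt(1152) is a_0 = 33 followed by the repeating block 1, 15, 1, 66 (period 4).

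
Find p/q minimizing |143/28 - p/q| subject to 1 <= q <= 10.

46/9

Expand x = 143/28 as a continued fraction with the Euclidean algorithm:
  143 = 5*28 + 3, so a_0 = 5.
  28 = 9*3 + 1, so a_1 = 9.
  3 = 3*1 + 0, so a_2 = 3.
so x = [5; 9, 3].
Convergents (p_i = a_i*p_{i-1} + p_{i-2}, q_i = a_i*q_{i-1} + q_{i-2} with p_{-2}=0, p_{-1}=1, q_{-2}=1, q_{-1}=0), until the denominator exceeds 10:
  i=0: a_0=5, p_0 = 5*1 + 0 = 5, q_0 = 5*0 + 1 = 1.
  i=1: a_1=9, p_1 = 9*5 + 1 = 46, q_1 = 9*1 + 0 = 9.
  i=2: a_2=3, p_2 = 3*46 + 5 = 143, q_2 = 3*9 + 1 = 28.
q_2 = 28 > 10, so the last convergent with denominator <= 10 is p_1/q_1 = 46/9.
The closest fraction with denominator <= 10 is either p_1/q_1 or the intermediate fraction (k*p_1 + p_0)/(k*q_1 + q_0) with the largest k >= 1 whose denominator stays <= 10; these approach x as k grows, and every other convergent or intermediate fraction in range is farther away.
Largest k: floor((10 - q_0)/q_1) = floor((10 - 1)/9) = 1.
That gives (1*46 + 5)/(1*9 + 1) = 51/10.
Compare the errors: |x - 46/9| = |143*9 - 46*28|/(28*9) = 1/252, and |x - 51/10| = |143*10 - 51*28|/(28*10) = 2/280.
Cross-multiplying, 1*280 = 280 < 504 = 2*252, so 1/252 is smaller: the convergent 46/9 is closer to x than 51/10.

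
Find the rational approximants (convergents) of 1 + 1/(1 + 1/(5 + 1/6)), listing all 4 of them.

1/1, 2/1, 11/6, 68/37

Using the convergent recurrence p_i = a_i*p_{i-1} + p_{i-2}, q_i = a_i*q_{i-1} + q_{i-2} with p_{-2}=0, p_{-1}=1, q_{-2}=1, q_{-1}=0:
  i=0: a_0=1, p_0 = 1*1 + 0 = 1, q_0 = 1*0 + 1 = 1.
  i=1: a_1=1, p_1 = 1*1 + 1 = 2, q_1 = 1*1 + 0 = 1.
  i=2: a_2=5, p_2 = 5*2 + 1 = 11, q_2 = 5*1 + 1 = 6.
  i=3: a_3=6, p_3 = 6*11 + 2 = 68, q_3 = 6*6 + 1 = 37.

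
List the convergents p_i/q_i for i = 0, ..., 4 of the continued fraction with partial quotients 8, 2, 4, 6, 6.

Using the convergent recurrence p_i = a_i*p_{i-1} + p_{i-2}, q_i = a_i*q_{i-1} + q_{i-2} with p_{-2}=0, p_{-1}=1, q_{-2}=1, q_{-1}=0:
  i=0: a_0=8, p_0 = 8*1 + 0 = 8, q_0 = 8*0 + 1 = 1.
  i=1: a_1=2, p_1 = 2*8 + 1 = 17, q_1 = 2*1 + 0 = 2.
  i=2: a_2=4, p_2 = 4*17 + 8 = 76, q_2 = 4*2 + 1 = 9.
  i=3: a_3=6, p_3 = 6*76 + 17 = 473, q_3 = 6*9 + 2 = 56.
  i=4: a_4=6, p_4 = 6*473 + 76 = 2914, q_4 = 6*56 + 9 = 345.

8/1, 17/2, 76/9, 473/56, 2914/345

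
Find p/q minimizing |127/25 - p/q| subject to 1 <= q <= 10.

51/10

Expand x = 127/25 as a continued fraction with the Euclidean algorithm:
  127 = 5*25 + 2, so a_0 = 5.
  25 = 12*2 + 1, so a_1 = 12.
  2 = 2*1 + 0, so a_2 = 2.
so x = [5; 12, 2].
Convergents (p_i = a_i*p_{i-1} + p_{i-2}, q_i = a_i*q_{i-1} + q_{i-2} with p_{-2}=0, p_{-1}=1, q_{-2}=1, q_{-1}=0), until the denominator exceeds 10:
  i=0: a_0=5, p_0 = 5*1 + 0 = 5, q_0 = 5*0 + 1 = 1.
  i=1: a_1=12, p_1 = 12*5 + 1 = 61, q_1 = 12*1 + 0 = 12.
q_1 = 12 > 10, so the last convergent with denominator <= 10 is p_0/q_0 = 5/1.
The closest fraction with denominator <= 10 is either p_0/q_0 or the intermediate fraction (k*p_0 + p_{-1})/(k*q_0 + q_{-1}) with the largest k >= 1 whose denominator stays <= 10; these approach x as k grows, and every other convergent or intermediate fraction in range is farther away.
Largest k: floor((10 - q_{-1})/q_0) = floor((10 - 0)/1) = 10 (using the seeds p_{-1} = 1, q_{-1} = 0).
That gives (10*5 + 1)/(10*1 + 0) = 51/10.
Compare the errors: |x - 5/1| = |127*1 - 5*25|/(25*1) = 2/25, and |x - 51/10| = |127*10 - 51*25|/(25*10) = 5/250.
Cross-multiplying, 5*25 = 125 < 500 = 2*250, so 5/250 is smaller: the intermediate fraction 51/10 is closer to x than 5/1.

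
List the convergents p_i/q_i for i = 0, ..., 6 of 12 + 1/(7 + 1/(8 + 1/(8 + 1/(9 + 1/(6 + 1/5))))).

12/1, 85/7, 692/57, 5621/463, 51281/4224, 313307/25807, 1617816/133259

Using the convergent recurrence p_i = a_i*p_{i-1} + p_{i-2}, q_i = a_i*q_{i-1} + q_{i-2} with p_{-2}=0, p_{-1}=1, q_{-2}=1, q_{-1}=0:
  i=0: a_0=12, p_0 = 12*1 + 0 = 12, q_0 = 12*0 + 1 = 1.
  i=1: a_1=7, p_1 = 7*12 + 1 = 85, q_1 = 7*1 + 0 = 7.
  i=2: a_2=8, p_2 = 8*85 + 12 = 692, q_2 = 8*7 + 1 = 57.
  i=3: a_3=8, p_3 = 8*692 + 85 = 5621, q_3 = 8*57 + 7 = 463.
  i=4: a_4=9, p_4 = 9*5621 + 692 = 51281, q_4 = 9*463 + 57 = 4224.
  i=5: a_5=6, p_5 = 6*51281 + 5621 = 313307, q_5 = 6*4224 + 463 = 25807.
  i=6: a_6=5, p_6 = 5*313307 + 51281 = 1617816, q_6 = 5*25807 + 4224 = 133259.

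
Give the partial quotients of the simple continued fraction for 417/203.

[2; 18, 2, 5]

Run the Euclidean algorithm on 417 and 203; the successive quotients are the partial quotients a_0, a_1, ... (each step inverts the fractional part left over by the previous one):
  417 = 2*203 + 11, so a_0 = 2.
  203 = 18*11 + 5, so a_1 = 18.
  11 = 2*5 + 1, so a_2 = 2.
  5 = 5*1 + 0, so a_3 = 5.
The remainder reaches 0 after 4 divisions, so the expansion has 4 partial quotients, read off in order.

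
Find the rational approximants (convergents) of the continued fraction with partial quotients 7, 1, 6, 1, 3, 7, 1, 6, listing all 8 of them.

7/1, 8/1, 55/7, 63/8, 244/31, 1771/225, 2015/256, 13861/1761

Using the convergent recurrence p_i = a_i*p_{i-1} + p_{i-2}, q_i = a_i*q_{i-1} + q_{i-2} with p_{-2}=0, p_{-1}=1, q_{-2}=1, q_{-1}=0:
  i=0: a_0=7, p_0 = 7*1 + 0 = 7, q_0 = 7*0 + 1 = 1.
  i=1: a_1=1, p_1 = 1*7 + 1 = 8, q_1 = 1*1 + 0 = 1.
  i=2: a_2=6, p_2 = 6*8 + 7 = 55, q_2 = 6*1 + 1 = 7.
  i=3: a_3=1, p_3 = 1*55 + 8 = 63, q_3 = 1*7 + 1 = 8.
  i=4: a_4=3, p_4 = 3*63 + 55 = 244, q_4 = 3*8 + 7 = 31.
  i=5: a_5=7, p_5 = 7*244 + 63 = 1771, q_5 = 7*31 + 8 = 225.
  i=6: a_6=1, p_6 = 1*1771 + 244 = 2015, q_6 = 1*225 + 31 = 256.
  i=7: a_7=6, p_7 = 6*2015 + 1771 = 13861, q_7 = 6*256 + 225 = 1761.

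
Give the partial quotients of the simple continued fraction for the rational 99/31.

Run the Euclidean algorithm on 99 and 31; the successive quotients are the partial quotients a_0, a_1, ... (each step inverts the fractional part left over by the previous one):
  99 = 3*31 + 6, so a_0 = 3.
  31 = 5*6 + 1, so a_1 = 5.
  6 = 6*1 + 0, so a_2 = 6.
The remainder reaches 0 after 3 divisions, so the expansion has 3 partial quotients, read off in order.

[3; 5, 6]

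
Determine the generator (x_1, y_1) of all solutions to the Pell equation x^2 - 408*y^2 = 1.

First expand sqrt(408) as a continued fraction. With x_i = (sqrt(408) + m_i)/d_i and (m_0, d_0) = (0, 1): a_0 = floor(sqrt(408)) = 20, since 20^2 = 400 <= 408 < 441 = 21^2.
Iterate m_{i+1} = d_i*a_i - m_i, d_{i+1} = (408 - m_{i+1}^2)/d_i, a_{i+1} = floor((a_0 + m_{i+1})/d_{i+1}):
  m_1 = 1*20 - 0 = 20, d_1 = (408 - 20^2)/1 = 8/1 = 8, a_1 = floor((20 + 20)/8) = 5.
  m_2 = 8*5 - 20 = 20, d_2 = (408 - 20^2)/8 = 8/8 = 1, a_2 = floor((20 + 20)/1) = 40.
  m_3 = 1*40 - 20 = 20, d_3 = (408 - 20^2)/1 = 8/1 = 8: (m_3, d_3) = (m_1, d_1) = (20, 8), so from here the quotients repeat a_1, a_2; the period length is 2.
So sqrt(408) = [20; (5, 40)] with period length k = 2.
k is even, so the fundamental solution of x^2 - 408y^2 = 1 is (p_{k-1}, q_{k-1}) = (p_1, q_1); compute convergents through index 1.
Convergents (p_i = a_i*p_{i-1} + p_{i-2}, q_i = a_i*q_{i-1} + q_{i-2} with p_{-2}=0, p_{-1}=1, q_{-2}=1, q_{-1}=0):
  i=0: a_0=20, p_0 = 20*1 + 0 = 20, q_0 = 20*0 + 1 = 1.
  i=1: a_1=5, p_1 = 5*20 + 1 = 101, q_1 = 5*1 + 0 = 5.
Check: 101^2 - 408*5^2 = 10201 - 10200 = 1, so (x, y) = (101, 5) solves the equation, and by the theorem it is the least positive solution.

(x, y) = (101, 5)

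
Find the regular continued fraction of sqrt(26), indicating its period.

Write x_i = (sqrt(26) + m_i)/d_i with (m_0, d_0) = (0, 1). a_0 = floor(sqrt(26)) = 5, since 5^2 = 25 <= 26 < 36 = 6^2.
Iterate m_{i+1} = d_i*a_i - m_i, d_{i+1} = (26 - m_{i+1}^2)/d_i, a_{i+1} = floor((a_0 + m_{i+1})/d_{i+1}):
  m_1 = 1*5 - 0 = 5, d_1 = (26 - 5^2)/1 = 1/1 = 1, a_1 = floor((5 + 5)/1) = 10.
  m_2 = 1*10 - 5 = 5, d_2 = (26 - 5^2)/1 = 1/1 = 1: (m_2, d_2) = (m_1, d_1) = (5, 1), so from here the quotient a_1 repeats; the period length is 1.
Hence the expansion of sqrt(26) is a_0 = 5 followed by the repeating block 10 (period 1).

[5; (10)]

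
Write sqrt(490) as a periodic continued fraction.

Write x_i = (sqrt(490) + m_i)/d_i with (m_0, d_0) = (0, 1). a_0 = floor(sqrt(490)) = 22, since 22^2 = 484 <= 490 < 529 = 23^2.
Iterate m_{i+1} = d_i*a_i - m_i, d_{i+1} = (490 - m_{i+1}^2)/d_i, a_{i+1} = floor((a_0 + m_{i+1})/d_{i+1}):
  m_1 = 1*22 - 0 = 22, d_1 = (490 - 22^2)/1 = 6/1 = 6, a_1 = floor((22 + 22)/6) = 7.
  m_2 = 6*7 - 22 = 20, d_2 = (490 - 20^2)/6 = 90/6 = 15, a_2 = floor((22 + 20)/15) = 2.
  m_3 = 15*2 - 20 = 10, d_3 = (490 - 10^2)/15 = 390/15 = 26, a_3 = floor((22 + 10)/26) = 1.
  m_4 = 26*1 - 10 = 16, d_4 = (490 - 16^2)/26 = 234/26 = 9, a_4 = floor((22 + 16)/9) = 4.
  m_5 = 9*4 - 16 = 20, d_5 = (490 - 20^2)/9 = 90/9 = 10, a_5 = floor((22 + 20)/10) = 4.
  m_6 = 10*4 - 20 = 20, d_6 = (490 - 20^2)/10 = 90/10 = 9, a_6 = floor((22 + 20)/9) = 4.
  m_7 = 9*4 - 20 = 16, d_7 = (490 - 16^2)/9 = 234/9 = 26, a_7 = floor((22 + 16)/26) = 1.
  m_8 = 26*1 - 16 = 10, d_8 = (490 - 10^2)/26 = 390/26 = 15, a_8 = floor((22 + 10)/15) = 2.
  m_9 = 15*2 - 10 = 20, d_9 = (490 - 20^2)/15 = 90/15 = 6, a_9 = floor((22 + 20)/6) = 7.
  m_10 = 6*7 - 20 = 22, d_10 = (490 - 22^2)/6 = 6/6 = 1, a_10 = floor((22 + 22)/1) = 44.
  m_11 = 1*44 - 22 = 22, d_11 = (490 - 22^2)/1 = 6/1 = 6: (m_11, d_11) = (m_1, d_1) = (22, 6), so from here the quotients repeat a_1, ..., a_10; the period length is 10.
Hence the expansion of sqrt(490) is a_0 = 22 followed by the repeating block 7, 2, 1, 4, 4, 4, 1, 2, 7, 44 (period 10).

[22; (7, 2, 1, 4, 4, 4, 1, 2, 7, 44)]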